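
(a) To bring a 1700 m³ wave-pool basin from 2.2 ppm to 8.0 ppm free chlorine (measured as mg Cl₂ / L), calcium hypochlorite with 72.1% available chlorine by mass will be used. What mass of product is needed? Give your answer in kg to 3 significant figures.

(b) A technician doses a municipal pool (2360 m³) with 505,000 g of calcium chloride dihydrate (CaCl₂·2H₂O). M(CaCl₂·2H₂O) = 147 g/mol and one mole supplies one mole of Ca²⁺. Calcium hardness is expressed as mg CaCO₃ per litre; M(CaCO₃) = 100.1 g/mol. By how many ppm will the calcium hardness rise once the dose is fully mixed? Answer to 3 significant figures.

(a) 13.7 kg; (b) 146 ppm

(a) Volume: 1700 m³ = 1,700,000 L.
(a) Chlorine deficit: 8.0 − 2.2 = 5.8 ppm = 5.8 mg/L as Cl₂.
(a) Cl₂ equivalent needed: 5.8 mg/L × 1,700,000 L = 9,860,000 mg = 9860 g.
(a) Product at 72.1% available chlorine: 9860 / 0.721 = 13,680 g.

(b) Volume: 2360 m³ = 2,360,000 L.
(b) Moles of Ca²⁺: 505,000 g ÷ 147 g/mol = 3435 mol.
(b) As CaCO₃: 3435 mol × 100.1 g/mol = 343,900 g.
(b) Rise: 343,900 g / 2,360,000 L × 1000 = 145.7 mg/L.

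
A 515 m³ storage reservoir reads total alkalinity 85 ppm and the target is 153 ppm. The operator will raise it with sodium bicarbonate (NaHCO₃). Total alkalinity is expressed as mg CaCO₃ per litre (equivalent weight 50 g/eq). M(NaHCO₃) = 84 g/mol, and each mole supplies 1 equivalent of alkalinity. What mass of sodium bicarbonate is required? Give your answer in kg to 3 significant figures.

58.8 kg

Volume: 515 m³ = 515,000 L.
Alkalinity to add: (153 − 85) = 68 mg/L as CaCO₃ × 515,000 L = 35,020 g as CaCO₃.
Equivalents: 35,020 g ÷ 50 g/eq = 700.4 eq.
NaHCO₃ supplies 1 eq per mole → 700.4 mol.
Mass: 700.4 mol × 84 g/mol = 58,830 g.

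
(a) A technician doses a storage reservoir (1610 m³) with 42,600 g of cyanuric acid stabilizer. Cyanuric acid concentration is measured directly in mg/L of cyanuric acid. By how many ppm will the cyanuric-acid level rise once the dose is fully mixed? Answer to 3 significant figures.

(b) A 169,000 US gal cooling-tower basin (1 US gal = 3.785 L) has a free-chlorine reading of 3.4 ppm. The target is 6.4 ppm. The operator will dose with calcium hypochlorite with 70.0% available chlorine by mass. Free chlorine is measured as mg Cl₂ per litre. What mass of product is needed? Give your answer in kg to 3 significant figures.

(a) Volume: 1610 m³ = 1,610,000 L.
(a) Rise: 42,600 g / 1,610,000 L × 1000 = 26.46 mg/L.

(b) Volume: 169,000 US gal × 3.785 L/gal = 639,665 L.
(b) Chlorine deficit: 6.4 − 3.4 = 3 ppm = 3 mg/L as Cl₂.
(b) Cl₂ equivalent needed: 3 mg/L × 639,665 L = 1,919,000 mg = 1919 g.
(b) Product at 70.0% available chlorine: 1919 / 0.7 = 2741 g.

(a) 26.5 ppm; (b) 2.74 kg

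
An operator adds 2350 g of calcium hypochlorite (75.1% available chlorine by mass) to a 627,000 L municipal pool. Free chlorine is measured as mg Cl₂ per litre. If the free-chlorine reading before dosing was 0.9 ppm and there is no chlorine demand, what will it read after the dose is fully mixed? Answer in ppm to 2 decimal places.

3.71 ppm

Available chlorine delivered: 2350 g × 0.751 = 1765 g as Cl₂.
Concentration rise: 1765 g / 627,000 L = 2.815 mg/L = 2.81 ppm.
Final FC: 0.9 + 2.81 = 3.71 ppm.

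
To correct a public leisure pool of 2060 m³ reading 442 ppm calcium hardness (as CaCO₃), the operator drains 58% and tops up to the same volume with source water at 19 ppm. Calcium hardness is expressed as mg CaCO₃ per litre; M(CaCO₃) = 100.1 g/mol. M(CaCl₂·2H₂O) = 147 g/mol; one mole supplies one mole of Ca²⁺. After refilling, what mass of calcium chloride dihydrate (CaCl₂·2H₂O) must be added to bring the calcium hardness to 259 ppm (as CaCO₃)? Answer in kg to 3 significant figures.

189 kg

Volume: 2060 m³ = 2,060,000 L.
After draining 58% and refilling: 442 × 0.42 + 19 × 0.58 = 196.66 ppm.
Deficit to target: 259 − 196.66 = 62.34 mg/L.
As CaCO₃: 62.34 mg/L × 2,060,000 L = 128,400 g; ÷ 100.1 = 1283 mol Ca²⁺.
Mass: 1283 × 147 = 188,600 g.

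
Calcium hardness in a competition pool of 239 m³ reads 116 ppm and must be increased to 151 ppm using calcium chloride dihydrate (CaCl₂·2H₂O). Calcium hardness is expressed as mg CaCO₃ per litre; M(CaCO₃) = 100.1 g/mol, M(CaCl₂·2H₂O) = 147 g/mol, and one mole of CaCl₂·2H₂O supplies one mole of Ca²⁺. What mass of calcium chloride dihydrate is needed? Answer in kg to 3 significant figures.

Volume: 239 m³ = 239,000 L.
Hardness to add: (151 − 116) = 35 mg/L as CaCO₃ × 239,000 L = 8365 g as CaCO₃.
Moles of Ca²⁺ (1 mol Ca²⁺ ≡ 1 mol CaCO₃): 8365 / 100.1 g/mol = 83.57 mol.
Mass of CaCl₂·2H₂O: 83.57 × 147 = 12,280 g.

12.3 kg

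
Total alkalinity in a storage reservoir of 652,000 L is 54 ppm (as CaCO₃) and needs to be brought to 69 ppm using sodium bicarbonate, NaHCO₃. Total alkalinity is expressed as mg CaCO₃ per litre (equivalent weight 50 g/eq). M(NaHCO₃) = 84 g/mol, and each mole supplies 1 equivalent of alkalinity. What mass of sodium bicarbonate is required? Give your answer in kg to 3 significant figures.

Alkalinity to add: (69 − 54) = 15 mg/L as CaCO₃ × 652,000 L = 9780 g as CaCO₃.
Equivalents: 9780 g ÷ 50 g/eq = 195.6 eq.
NaHCO₃ supplies 1 eq per mole → 195.6 mol.
Mass: 195.6 mol × 84 g/mol = 16,430 g.

16.4 kg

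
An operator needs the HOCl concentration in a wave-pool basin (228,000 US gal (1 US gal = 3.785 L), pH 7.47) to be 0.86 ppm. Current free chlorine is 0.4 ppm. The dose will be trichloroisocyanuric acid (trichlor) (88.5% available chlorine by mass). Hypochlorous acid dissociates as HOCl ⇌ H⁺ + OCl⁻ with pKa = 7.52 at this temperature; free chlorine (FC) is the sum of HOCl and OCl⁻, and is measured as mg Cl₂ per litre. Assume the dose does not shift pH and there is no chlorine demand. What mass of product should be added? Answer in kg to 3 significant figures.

Volume: 228,000 US gal × 3.785 L/gal = 862,980 L.
[OCl⁻]/[HOCl] = 10^(pH − pKa) = 10^(7.47 − 7.52) = 0.8913; fraction as HOCl = 1/(1 + 0.8913) = 0.5288.
Free chlorine required for 0.86 ppm HOCl: 0.86 / 0.5288 = 1.626 ppm.
FC to add: 1.626 − 0.4 = 1.226 mg/L as Cl₂.
Cl₂ equivalent: 1.226 mg/L × 862,980 L = 1058 g.
Product at 88.5% available Cl: 1058 / 0.885 = 1196 g.

1.20 kg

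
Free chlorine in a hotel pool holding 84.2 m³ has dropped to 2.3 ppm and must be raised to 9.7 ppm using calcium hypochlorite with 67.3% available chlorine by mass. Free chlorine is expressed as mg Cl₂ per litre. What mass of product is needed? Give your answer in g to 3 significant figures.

Volume: 84.2 m³ = 84,200 L.
Chlorine deficit: 9.7 − 2.3 = 7.4 ppm = 7.4 mg/L as Cl₂.
Cl₂ equivalent needed: 7.4 mg/L × 84,200 L = 623,100 mg = 623.1 g.
Product at 67.3% available chlorine: 623.1 / 0.673 = 925.8 g.

926 g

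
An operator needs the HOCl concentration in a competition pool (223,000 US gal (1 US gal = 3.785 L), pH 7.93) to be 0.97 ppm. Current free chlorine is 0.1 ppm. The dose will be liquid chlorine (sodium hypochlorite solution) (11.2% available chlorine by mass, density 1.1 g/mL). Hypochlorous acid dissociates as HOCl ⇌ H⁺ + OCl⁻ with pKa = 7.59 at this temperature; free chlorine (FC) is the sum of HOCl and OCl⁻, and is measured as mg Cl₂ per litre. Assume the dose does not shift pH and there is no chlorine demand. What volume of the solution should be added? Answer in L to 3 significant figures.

Volume: 223,000 US gal × 3.785 L/gal = 844,055 L.
[OCl⁻]/[HOCl] = 10^(pH − pKa) = 10^(7.93 − 7.59) = 2.188; fraction as HOCl = 1/(1 + 2.188) = 0.3137.
Free chlorine required for 0.97 ppm HOCl: 0.97 / 0.3137 = 3.092 ppm.
FC to add: 3.092 − 0.1 = 2.992 mg/L as Cl₂.
Cl₂ equivalent: 2.992 mg/L × 844,055 L = 2526 g.
Product at 11.2% available Cl: 2526 / 0.112 = 22,550 g.
Volume: 22,550 g ÷ 1.1 g/mL = 20,500 mL.

20.5 L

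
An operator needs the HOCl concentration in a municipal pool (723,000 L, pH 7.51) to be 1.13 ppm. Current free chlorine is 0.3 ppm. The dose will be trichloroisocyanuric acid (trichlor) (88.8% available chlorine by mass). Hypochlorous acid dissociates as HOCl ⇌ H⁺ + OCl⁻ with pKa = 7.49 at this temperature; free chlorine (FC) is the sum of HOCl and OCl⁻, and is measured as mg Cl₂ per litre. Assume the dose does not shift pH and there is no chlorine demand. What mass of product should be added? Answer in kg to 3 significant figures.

1.64 kg

[OCl⁻]/[HOCl] = 10^(pH − pKa) = 10^(7.51 − 7.49) = 1.047; fraction as HOCl = 1/(1 + 1.047) = 0.4885.
Free chlorine required for 1.13 ppm HOCl: 1.13 / 0.4885 = 2.313 ppm.
FC to add: 2.313 − 0.3 = 2.013 mg/L as Cl₂.
Cl₂ equivalent: 2.013 mg/L × 723,000 L = 1456 g.
Product at 88.8% available Cl: 1456 / 0.888 = 1639 g.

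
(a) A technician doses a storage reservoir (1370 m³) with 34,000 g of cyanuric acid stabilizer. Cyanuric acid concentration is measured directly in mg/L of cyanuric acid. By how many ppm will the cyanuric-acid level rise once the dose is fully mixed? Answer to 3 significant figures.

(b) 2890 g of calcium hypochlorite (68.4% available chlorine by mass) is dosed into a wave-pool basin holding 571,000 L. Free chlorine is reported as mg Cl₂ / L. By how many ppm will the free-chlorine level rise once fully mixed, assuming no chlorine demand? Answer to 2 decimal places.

(a) Volume: 1370 m³ = 1,370,000 L.
(a) Rise: 34,000 g / 1,370,000 L × 1000 = 24.82 mg/L.

(b) Available chlorine delivered: 2890 g × 0.684 = 1977 g as Cl₂.
(b) Concentration rise: 1977 g / 571,000 L = 3.462 mg/L = 3.46 ppm.

(a) 24.8 ppm; (b) 3.46 ppm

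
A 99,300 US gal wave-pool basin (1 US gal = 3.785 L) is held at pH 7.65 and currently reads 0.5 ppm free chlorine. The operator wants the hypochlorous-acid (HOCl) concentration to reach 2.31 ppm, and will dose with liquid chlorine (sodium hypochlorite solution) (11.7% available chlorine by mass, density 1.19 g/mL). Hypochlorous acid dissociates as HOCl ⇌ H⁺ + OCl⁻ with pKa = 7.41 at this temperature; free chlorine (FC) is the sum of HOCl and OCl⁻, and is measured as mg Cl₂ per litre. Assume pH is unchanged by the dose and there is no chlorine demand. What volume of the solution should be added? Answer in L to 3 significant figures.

15.7 L

Volume: 99,300 US gal × 3.785 L/gal = 375,850 L.
[OCl⁻]/[HOCl] = 10^(pH − pKa) = 10^(7.65 − 7.41) = 1.738; fraction as HOCl = 1/(1 + 1.738) = 0.3653.
Free chlorine required for 2.31 ppm HOCl: 2.31 / 0.3653 = 6.324 ppm.
FC to add: 6.324 − 0.5 = 5.824 mg/L as Cl₂.
Cl₂ equivalent: 5.824 mg/L × 375,850 L = 2189 g.
Product at 11.7% available Cl: 2189 / 0.117 = 18,710 g.
Volume: 18,710 g ÷ 1.19 g/mL = 15,720 mL.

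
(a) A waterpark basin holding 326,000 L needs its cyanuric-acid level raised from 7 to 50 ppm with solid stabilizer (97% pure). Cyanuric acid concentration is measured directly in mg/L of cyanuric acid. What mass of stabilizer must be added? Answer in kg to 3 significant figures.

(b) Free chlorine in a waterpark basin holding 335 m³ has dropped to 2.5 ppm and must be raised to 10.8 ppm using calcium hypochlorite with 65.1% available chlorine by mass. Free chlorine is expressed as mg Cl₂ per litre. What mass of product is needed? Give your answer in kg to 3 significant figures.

(a) CYA to add: (50 − 7) = 43 mg/L × 326,000 L = 14,020 g cyanuric acid.
(a) At 97% purity: 14,020 / 0.97 = 14,450 g product.

(b) Volume: 335 m³ = 335,000 L.
(b) Chlorine deficit: 10.8 − 2.5 = 8.3 ppm = 8.3 mg/L as Cl₂.
(b) Cl₂ equivalent needed: 8.3 mg/L × 335,000 L = 2,781,000 mg = 2781 g.
(b) Product at 65.1% available chlorine: 2781 / 0.651 = 4271 g.

(a) 14.5 kg; (b) 4.27 kg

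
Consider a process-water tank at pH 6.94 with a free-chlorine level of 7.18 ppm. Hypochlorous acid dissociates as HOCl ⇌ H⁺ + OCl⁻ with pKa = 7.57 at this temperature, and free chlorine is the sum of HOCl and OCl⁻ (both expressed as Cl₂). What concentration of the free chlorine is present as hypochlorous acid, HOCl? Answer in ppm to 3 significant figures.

[OCl⁻]/[HOCl] = 10^(pH − pKa) = 10^(6.94 − 7.57) = 10^-0.63 = 0.2344.
Fraction as HOCl = 1 / (1 + 0.2344) = 0.8101.
HOCl = 0.8101 × 7.18 ppm = 5.816 ppm.

5.82 ppm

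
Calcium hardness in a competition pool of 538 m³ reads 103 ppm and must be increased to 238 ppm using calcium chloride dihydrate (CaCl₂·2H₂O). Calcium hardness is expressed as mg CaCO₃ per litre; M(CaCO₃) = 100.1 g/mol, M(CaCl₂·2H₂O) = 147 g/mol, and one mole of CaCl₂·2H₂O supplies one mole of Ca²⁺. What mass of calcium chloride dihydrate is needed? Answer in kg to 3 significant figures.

Volume: 538 m³ = 538,000 L.
Hardness to add: (238 − 103) = 135 mg/L as CaCO₃ × 538,000 L = 72,630 g as CaCO₃.
Moles of Ca²⁺ (1 mol Ca²⁺ ≡ 1 mol CaCO₃): 72,630 / 100.1 g/mol = 725.6 mol.
Mass of CaCl₂·2H₂O: 725.6 × 147 = 106,700 g.

107 kg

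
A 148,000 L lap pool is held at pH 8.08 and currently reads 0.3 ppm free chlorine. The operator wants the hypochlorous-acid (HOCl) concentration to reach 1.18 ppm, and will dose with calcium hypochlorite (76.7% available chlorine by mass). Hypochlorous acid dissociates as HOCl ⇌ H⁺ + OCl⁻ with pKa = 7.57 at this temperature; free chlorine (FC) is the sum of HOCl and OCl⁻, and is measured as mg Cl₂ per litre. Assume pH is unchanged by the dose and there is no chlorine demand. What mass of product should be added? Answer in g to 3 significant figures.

[OCl⁻]/[HOCl] = 10^(pH − pKa) = 10^(8.08 − 7.57) = 3.236; fraction as HOCl = 1/(1 + 3.236) = 0.2361.
Free chlorine required for 1.18 ppm HOCl: 1.18 / 0.2361 = 4.998 ppm.
FC to add: 4.998 − 0.3 = 4.698 mg/L as Cl₂.
Cl₂ equivalent: 4.698 mg/L × 148,000 L = 695.4 g.
Product at 76.7% available Cl: 695.4 / 0.767 = 906.6 g.

907 g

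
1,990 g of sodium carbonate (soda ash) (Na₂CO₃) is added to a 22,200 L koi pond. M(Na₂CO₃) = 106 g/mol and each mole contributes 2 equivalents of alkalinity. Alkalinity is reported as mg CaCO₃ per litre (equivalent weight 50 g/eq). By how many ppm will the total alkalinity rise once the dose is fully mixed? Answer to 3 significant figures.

84.6 ppm

Moles of Na₂CO₃: 1,990 g ÷ 106 g/mol = 18.77 mol → 37.55 eq of alkalinity.
As CaCO₃: 37.55 eq × 50 g/eq = 1877 g.
Rise: 1877 g / 22,200 L × 1000 = 84.57 mg/L.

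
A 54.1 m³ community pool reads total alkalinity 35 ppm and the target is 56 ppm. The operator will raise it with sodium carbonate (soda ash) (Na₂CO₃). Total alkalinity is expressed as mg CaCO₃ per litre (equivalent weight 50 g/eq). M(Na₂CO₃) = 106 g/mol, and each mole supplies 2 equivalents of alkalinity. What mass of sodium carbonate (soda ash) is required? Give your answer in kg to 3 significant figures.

Volume: 54.1 m³ = 54,100 L.
Alkalinity to add: (56 − 35) = 21 mg/L as CaCO₃ × 54,100 L = 1136 g as CaCO₃.
Equivalents: 1136 g ÷ 50 g/eq = 22.72 eq.
Each mole of Na₂CO₃ supplies 2 eq, so 22.72 / 2 = 11.36 mol.
Mass: 11.36 mol × 106 g/mol = 1204 g.

1.20 kg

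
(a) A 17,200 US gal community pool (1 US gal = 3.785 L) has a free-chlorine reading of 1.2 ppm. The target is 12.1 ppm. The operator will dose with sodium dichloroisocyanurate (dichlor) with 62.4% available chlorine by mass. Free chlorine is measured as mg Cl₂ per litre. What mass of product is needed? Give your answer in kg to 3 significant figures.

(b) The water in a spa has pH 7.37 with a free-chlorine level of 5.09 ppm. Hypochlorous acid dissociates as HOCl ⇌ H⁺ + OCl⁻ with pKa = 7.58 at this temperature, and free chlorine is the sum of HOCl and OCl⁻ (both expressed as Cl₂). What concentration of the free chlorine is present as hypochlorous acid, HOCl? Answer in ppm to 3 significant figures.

(a) 1.14 kg; (b) 3.15 ppm

(a) Volume: 17,200 US gal × 3.785 L/gal = 65,102 L.
(a) Chlorine deficit: 12.1 − 1.2 = 10.9 ppm = 10.9 mg/L as Cl₂.
(a) Cl₂ equivalent needed: 10.9 mg/L × 65,102 L = 709,600 mg = 709.6 g.
(a) Product at 62.4% available chlorine: 709.6 / 0.624 = 1137 g.

(b) [OCl⁻]/[HOCl] = 10^(pH − pKa) = 10^(7.37 − 7.58) = 10^-0.21 = 0.6166.
(b) Fraction as HOCl = 1 / (1 + 0.6166) = 0.6186.
(b) HOCl = 0.6186 × 5.09 ppm = 3.149 ppm.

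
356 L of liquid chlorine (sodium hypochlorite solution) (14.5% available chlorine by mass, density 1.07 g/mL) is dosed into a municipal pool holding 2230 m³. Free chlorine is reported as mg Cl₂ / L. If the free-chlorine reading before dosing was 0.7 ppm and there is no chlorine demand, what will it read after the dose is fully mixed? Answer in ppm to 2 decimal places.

25.47 ppm

Volume: 2230 m³ = 2,230,000 L.
Mass of solution: 356 L × 1000 mL/L × 1.07 g/mL = 380,900 g.
Available chlorine delivered: 380,900 g × 0.145 = 55,230 g as Cl₂.
Concentration rise: 55,230 g / 2,230,000 L = 24.77 mg/L = 24.77 ppm.
Final FC: 0.7 + 24.77 = 25.47 ppm.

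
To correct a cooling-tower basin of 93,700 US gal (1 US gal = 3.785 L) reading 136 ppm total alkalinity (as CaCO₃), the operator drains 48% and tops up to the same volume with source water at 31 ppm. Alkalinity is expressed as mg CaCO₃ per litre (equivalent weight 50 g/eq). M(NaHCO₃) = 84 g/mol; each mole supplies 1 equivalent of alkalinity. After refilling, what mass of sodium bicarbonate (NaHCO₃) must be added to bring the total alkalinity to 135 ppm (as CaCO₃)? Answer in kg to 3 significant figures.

Volume: 93,700 US gal × 3.785 L/gal = 354,654 L.
After draining 48% and refilling: 136 × 0.52 + 31 × 0.48 = 85.6 ppm.
Deficit to target: 135 − 85.6 = 49.4 mg/L.
As CaCO₃: 49.4 mg/L × 354,654 L = 17,520 g; ÷ 50 g/eq ÷ 1 = 350.4 mol NaHCO₃.
Mass: 350.4 × 84 = 29,430 g.

29.4 kg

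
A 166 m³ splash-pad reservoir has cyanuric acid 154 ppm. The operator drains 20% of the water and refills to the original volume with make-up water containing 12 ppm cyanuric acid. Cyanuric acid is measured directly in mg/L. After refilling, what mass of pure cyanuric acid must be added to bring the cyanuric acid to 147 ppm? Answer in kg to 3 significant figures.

3.55 kg

Volume: 166 m³ = 166,000 L.
After draining 20% and refilling: 154 × 0.80 + 12 × 0.20 = 125.6 ppm.
Deficit to target: 147 − 125.6 = 21.4 mg/L.
Mass: 21.4 mg/L × 166,000 L = 3552 g cyanuric acid.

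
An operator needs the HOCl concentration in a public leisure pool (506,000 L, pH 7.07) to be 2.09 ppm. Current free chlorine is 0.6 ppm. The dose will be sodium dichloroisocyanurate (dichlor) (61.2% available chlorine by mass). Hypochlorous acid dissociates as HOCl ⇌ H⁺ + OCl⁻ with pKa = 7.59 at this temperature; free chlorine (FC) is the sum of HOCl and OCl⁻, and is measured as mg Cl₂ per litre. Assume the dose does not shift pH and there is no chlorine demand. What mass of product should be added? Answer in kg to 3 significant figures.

1.75 kg

[OCl⁻]/[HOCl] = 10^(pH − pKa) = 10^(7.07 − 7.59) = 0.302; fraction as HOCl = 1/(1 + 0.302) = 0.7681.
Free chlorine required for 2.09 ppm HOCl: 2.09 / 0.7681 = 2.721 ppm.
FC to add: 2.721 − 0.6 = 2.121 mg/L as Cl₂.
Cl₂ equivalent: 2.121 mg/L × 506,000 L = 1073 g.
Product at 61.2% available Cl: 1073 / 0.612 = 1754 g.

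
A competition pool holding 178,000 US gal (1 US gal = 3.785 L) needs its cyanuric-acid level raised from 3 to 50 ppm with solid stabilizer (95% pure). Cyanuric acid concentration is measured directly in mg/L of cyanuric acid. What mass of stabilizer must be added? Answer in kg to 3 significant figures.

33.3 kg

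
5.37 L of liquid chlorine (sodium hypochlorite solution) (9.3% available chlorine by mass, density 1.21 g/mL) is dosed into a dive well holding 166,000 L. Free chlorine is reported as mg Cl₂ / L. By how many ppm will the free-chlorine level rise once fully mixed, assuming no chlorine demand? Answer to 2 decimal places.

Mass of solution: 5.37 L × 1000 mL/L × 1.21 g/mL = 6498 g.
Available chlorine delivered: 6498 g × 0.093 = 604.3 g as Cl₂.
Concentration rise: 604.3 g / 166,000 L = 3.64 mg/L = 3.64 ppm.

3.64 ppm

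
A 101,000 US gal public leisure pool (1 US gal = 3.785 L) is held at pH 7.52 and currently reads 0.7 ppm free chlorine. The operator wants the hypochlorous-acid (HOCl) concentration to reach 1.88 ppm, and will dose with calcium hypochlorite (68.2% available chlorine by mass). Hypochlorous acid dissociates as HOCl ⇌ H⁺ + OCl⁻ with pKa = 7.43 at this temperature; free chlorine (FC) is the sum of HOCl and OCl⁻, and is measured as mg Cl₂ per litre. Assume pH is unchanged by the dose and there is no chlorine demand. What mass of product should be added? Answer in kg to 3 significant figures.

1.96 kg

Volume: 101,000 US gal × 3.785 L/gal = 382,285 L.
[OCl⁻]/[HOCl] = 10^(pH − pKa) = 10^(7.52 − 7.43) = 1.23; fraction as HOCl = 1/(1 + 1.23) = 0.4484.
Free chlorine required for 1.88 ppm HOCl: 1.88 / 0.4484 = 4.193 ppm.
FC to add: 4.193 − 0.7 = 3.493 mg/L as Cl₂.
Cl₂ equivalent: 3.493 mg/L × 382,285 L = 1335 g.
Product at 68.2% available Cl: 1335 / 0.682 = 1958 g.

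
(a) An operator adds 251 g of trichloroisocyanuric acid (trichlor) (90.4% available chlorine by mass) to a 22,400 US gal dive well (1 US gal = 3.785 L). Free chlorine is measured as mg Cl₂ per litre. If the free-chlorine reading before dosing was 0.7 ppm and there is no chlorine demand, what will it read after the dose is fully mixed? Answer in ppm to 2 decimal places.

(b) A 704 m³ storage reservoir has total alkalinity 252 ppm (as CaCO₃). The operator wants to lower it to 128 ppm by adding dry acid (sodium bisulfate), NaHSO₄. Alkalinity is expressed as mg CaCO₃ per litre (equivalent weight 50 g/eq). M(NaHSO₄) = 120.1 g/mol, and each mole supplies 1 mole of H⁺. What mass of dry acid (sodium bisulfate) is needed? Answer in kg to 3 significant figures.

(a) 3.38 ppm; (b) 210 kg

(a) Volume: 22,400 US gal × 3.785 L/gal = 84,784 L.
(a) Available chlorine delivered: 251 g × 0.904 = 226.9 g as Cl₂.
(a) Concentration rise: 226.9 g / 84,784 L = 2.676 mg/L = 2.68 ppm.
(a) Final FC: 0.7 + 2.68 = 3.38 ppm.

(b) Volume: 704 m³ = 704,000 L.
(b) Alkalinity to neutralize: (252 − 128) = 124 mg/L as CaCO₃ × 704,000 L = 87,300 g as CaCO₃.
(b) Equivalents of H⁺ required: 87,300 ÷ 50 g/eq = 1746 eq = 1746 mol NaHSO₄.
(b) Mass of NaHSO₄: 1746 × 120.1 = 209,700 g.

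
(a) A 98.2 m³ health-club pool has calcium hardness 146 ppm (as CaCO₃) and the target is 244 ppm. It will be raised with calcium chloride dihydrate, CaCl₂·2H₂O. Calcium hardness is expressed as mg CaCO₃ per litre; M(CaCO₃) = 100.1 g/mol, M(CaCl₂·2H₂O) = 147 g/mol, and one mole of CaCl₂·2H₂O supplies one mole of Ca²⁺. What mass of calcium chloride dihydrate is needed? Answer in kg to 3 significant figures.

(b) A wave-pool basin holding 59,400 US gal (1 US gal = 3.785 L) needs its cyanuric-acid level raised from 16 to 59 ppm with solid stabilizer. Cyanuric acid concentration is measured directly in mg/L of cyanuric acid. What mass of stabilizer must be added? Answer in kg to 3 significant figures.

(a) Volume: 98.2 m³ = 98,200 L.
(a) Hardness to add: (244 − 146) = 98 mg/L as CaCO₃ × 98,200 L = 9624 g as CaCO₃.
(a) Moles of Ca²⁺ (1 mol Ca²⁺ ≡ 1 mol CaCO₃): 9624 / 100.1 g/mol = 96.14 mol.
(a) Mass of CaCl₂·2H₂O: 96.14 × 147 = 14,130 g.

(b) Volume: 59,400 US gal × 3.785 L/gal = 224,829 L.
(b) CYA to add: (59 − 16) = 43 mg/L × 224,829 L = 9668 g cyanuric acid.

(a) 14.1 kg; (b) 9.67 kg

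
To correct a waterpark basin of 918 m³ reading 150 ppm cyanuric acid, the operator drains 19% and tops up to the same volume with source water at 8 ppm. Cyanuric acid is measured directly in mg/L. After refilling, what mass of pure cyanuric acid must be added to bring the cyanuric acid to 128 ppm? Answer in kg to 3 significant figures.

Volume: 918 m³ = 918,000 L.
After draining 19% and refilling: 150 × 0.81 + 8 × 0.19 = 123.02 ppm.
Deficit to target: 128 − 123.02 = 4.98 mg/L.
Mass: 4.98 mg/L × 918,000 L = 4572 g cyanuric acid.

4.57 kg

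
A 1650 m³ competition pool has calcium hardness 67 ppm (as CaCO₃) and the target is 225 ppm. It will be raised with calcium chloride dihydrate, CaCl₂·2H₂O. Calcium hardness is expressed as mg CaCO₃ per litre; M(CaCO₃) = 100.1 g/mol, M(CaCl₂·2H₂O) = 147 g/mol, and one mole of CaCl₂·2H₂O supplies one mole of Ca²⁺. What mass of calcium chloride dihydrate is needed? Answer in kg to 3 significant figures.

383 kg

Volume: 1650 m³ = 1,650,000 L.
Hardness to add: (225 − 67) = 158 mg/L as CaCO₃ × 1,650,000 L = 260,700 g as CaCO₃.
Moles of Ca²⁺ (1 mol Ca²⁺ ≡ 1 mol CaCO₃): 260,700 / 100.1 g/mol = 2604 mol.
Mass of CaCl₂·2H₂O: 2604 × 147 = 382,800 g.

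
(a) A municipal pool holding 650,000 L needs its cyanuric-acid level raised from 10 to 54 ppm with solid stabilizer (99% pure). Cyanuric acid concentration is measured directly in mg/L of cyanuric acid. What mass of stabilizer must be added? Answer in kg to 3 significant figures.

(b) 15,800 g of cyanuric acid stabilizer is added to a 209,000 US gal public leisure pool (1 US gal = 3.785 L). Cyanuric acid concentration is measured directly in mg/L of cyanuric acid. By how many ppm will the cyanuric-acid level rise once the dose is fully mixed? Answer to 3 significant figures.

(a) CYA to add: (54 − 10) = 44 mg/L × 650,000 L = 28,600 g cyanuric acid.
(a) At 99% purity: 28,600 / 0.99 = 28,890 g product.

(b) Volume: 209,000 US gal × 3.785 L/gal = 791,065 L.
(b) Rise: 15,800 g / 791,065 L × 1000 = 19.97 mg/L.

(a) 28.9 kg; (b) 20.0 ppm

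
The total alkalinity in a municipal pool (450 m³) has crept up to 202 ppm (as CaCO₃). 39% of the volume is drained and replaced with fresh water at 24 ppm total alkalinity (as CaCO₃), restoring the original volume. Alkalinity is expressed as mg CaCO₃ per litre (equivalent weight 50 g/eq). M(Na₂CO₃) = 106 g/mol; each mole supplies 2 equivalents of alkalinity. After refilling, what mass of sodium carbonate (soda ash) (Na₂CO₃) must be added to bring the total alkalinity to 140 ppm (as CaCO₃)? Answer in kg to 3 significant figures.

Volume: 450 m³ = 450,000 L.
After draining 39% and refilling: 202 × 0.61 + 24 × 0.39 = 132.58 ppm.
Deficit to target: 140 − 132.58 = 7.42 mg/L.
As CaCO₃: 7.42 mg/L × 450,000 L = 3339 g; ÷ 50 g/eq ÷ 2 = 33.39 mol Na₂CO₃.
Mass: 33.39 × 106 = 3539 g.

3.54 kg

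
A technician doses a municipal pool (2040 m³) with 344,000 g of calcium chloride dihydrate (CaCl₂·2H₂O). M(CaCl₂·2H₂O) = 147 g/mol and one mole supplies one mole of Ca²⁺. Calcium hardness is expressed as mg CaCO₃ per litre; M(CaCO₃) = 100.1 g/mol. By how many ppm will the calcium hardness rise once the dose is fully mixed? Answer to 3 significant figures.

Volume: 2040 m³ = 2,040,000 L.
Moles of Ca²⁺: 344,000 g ÷ 147 g/mol = 2340 mol.
As CaCO₃: 2340 mol × 100.1 g/mol = 234,200 g.
Rise: 234,200 g / 2,040,000 L × 1000 = 114.8 mg/L.

115 ppm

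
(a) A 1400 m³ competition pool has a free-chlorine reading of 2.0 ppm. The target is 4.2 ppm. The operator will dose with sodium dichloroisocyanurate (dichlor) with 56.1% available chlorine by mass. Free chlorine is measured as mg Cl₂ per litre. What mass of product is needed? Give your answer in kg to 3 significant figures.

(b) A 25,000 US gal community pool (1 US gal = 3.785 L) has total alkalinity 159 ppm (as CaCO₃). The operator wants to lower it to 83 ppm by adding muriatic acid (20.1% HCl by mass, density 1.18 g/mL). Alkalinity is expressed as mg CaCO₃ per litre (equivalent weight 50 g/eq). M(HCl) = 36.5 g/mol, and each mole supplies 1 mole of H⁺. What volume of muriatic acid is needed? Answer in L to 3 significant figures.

(a) Volume: 1400 m³ = 1,400,000 L.
(a) Chlorine deficit: 4.2 − 2.0 = 2.2 ppm = 2.2 mg/L as Cl₂.
(a) Cl₂ equivalent needed: 2.2 mg/L × 1,400,000 L = 3,080,000 mg = 3080 g.
(a) Product at 56.1% available chlorine: 3080 / 0.561 = 5490 g.

(b) Volume: 25,000 US gal × 3.785 L/gal = 94,625 L.
(b) Alkalinity to neutralize: (159 − 83) = 76 mg/L as CaCO₃ × 94,625 L = 7192 g as CaCO₃.
(b) Equivalents of H⁺ required: 7192 ÷ 50 g/eq = 143.8 eq = 143.8 mol HCl.
(b) Mass of HCl: 143.8 × 36.5 = 5250 g.
(b) Mass of 20.1% solution: 5250 / 0.201 = 26,120 g.
(b) Volume: 26,120 g ÷ 1.18 g/mL = 22,130 mL.

(a) 5.49 kg; (b) 22.1 L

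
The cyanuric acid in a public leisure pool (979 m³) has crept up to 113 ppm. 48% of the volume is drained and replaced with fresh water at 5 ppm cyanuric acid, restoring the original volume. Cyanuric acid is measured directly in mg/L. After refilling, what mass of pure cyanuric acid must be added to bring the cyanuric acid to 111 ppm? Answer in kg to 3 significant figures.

Volume: 979 m³ = 979,000 L.
After draining 48% and refilling: 113 × 0.52 + 5 × 0.48 = 61.16 ppm.
Deficit to target: 111 − 61.16 = 49.84 mg/L.
Mass: 49.84 mg/L × 979,000 L = 48,790 g cyanuric acid.

48.8 kg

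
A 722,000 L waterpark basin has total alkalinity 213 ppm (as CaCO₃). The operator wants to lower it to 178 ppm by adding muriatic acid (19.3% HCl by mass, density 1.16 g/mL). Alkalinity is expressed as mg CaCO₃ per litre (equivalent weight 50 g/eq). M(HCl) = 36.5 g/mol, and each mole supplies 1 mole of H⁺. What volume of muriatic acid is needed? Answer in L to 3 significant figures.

Alkalinity to neutralize: (213 − 178) = 35 mg/L as CaCO₃ × 722,000 L = 25,270 g as CaCO₃.
Equivalents of H⁺ required: 25,270 ÷ 50 g/eq = 505.4 eq = 505.4 mol HCl.
Mass of HCl: 505.4 × 36.5 = 18,450 g.
Mass of 19.3% solution: 18,450 / 0.193 = 95,580 g.
Volume: 95,580 g ÷ 1.16 g/mL = 82,400 mL.

82.4 L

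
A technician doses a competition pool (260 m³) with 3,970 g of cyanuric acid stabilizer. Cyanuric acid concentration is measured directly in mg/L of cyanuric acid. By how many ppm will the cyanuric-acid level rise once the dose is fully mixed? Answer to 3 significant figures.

15.3 ppm

Volume: 260 m³ = 260,000 L.
Rise: 3,970 g / 260,000 L × 1000 = 15.27 mg/L.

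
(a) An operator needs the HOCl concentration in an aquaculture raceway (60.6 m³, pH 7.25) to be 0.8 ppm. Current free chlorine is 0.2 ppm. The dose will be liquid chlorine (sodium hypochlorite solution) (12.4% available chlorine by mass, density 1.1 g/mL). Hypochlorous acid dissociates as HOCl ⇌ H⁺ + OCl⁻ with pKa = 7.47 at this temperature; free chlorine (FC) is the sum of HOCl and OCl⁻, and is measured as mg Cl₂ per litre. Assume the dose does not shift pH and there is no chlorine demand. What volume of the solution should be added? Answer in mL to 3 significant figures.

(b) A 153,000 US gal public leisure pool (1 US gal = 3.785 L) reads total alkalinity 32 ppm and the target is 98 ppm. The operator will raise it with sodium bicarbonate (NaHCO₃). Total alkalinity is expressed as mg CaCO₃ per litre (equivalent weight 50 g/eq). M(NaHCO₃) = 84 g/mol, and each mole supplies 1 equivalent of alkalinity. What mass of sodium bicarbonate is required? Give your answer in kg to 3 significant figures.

(a) 481 mL; (b) 64.2 kg

(a) Volume: 60.6 m³ = 60,600 L.
(a) [OCl⁻]/[HOCl] = 10^(pH − pKa) = 10^(7.25 − 7.47) = 0.6026; fraction as HOCl = 1/(1 + 0.6026) = 0.624.
(a) Free chlorine required for 0.8 ppm HOCl: 0.8 / 0.624 = 1.282 ppm.
(a) FC to add: 1.282 − 0.2 = 1.082 mg/L as Cl₂.
(a) Cl₂ equivalent: 1.082 mg/L × 60,600 L = 65.57 g.
(a) Product at 12.4% available Cl: 65.57 / 0.124 = 528.8 g.
(a) Volume: 528.8 g ÷ 1.1 g/mL = 480.7 mL.

(b) Volume: 153,000 US gal × 3.785 L/gal = 579,105 L.
(b) Alkalinity to add: (98 − 32) = 66 mg/L as CaCO₃ × 579,105 L = 38,220 g as CaCO₃.
(b) Equivalents: 38,220 g ÷ 50 g/eq = 764.4 eq.
(b) NaHCO₃ supplies 1 eq per mole → 764.4 mol.
(b) Mass: 764.4 mol × 84 g/mol = 64,210 g.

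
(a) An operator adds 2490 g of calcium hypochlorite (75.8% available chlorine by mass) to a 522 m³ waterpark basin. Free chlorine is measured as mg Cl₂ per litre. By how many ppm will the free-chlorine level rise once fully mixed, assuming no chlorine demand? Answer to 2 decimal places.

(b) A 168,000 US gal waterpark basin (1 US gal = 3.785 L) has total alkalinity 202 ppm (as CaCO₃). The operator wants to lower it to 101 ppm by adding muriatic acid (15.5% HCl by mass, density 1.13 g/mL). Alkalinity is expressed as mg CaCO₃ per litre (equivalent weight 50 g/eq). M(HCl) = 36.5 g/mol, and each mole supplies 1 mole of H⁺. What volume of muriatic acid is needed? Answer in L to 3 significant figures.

(a) 3.62 ppm; (b) 268 L

(a) Volume: 522 m³ = 522,000 L.
(a) Available chlorine delivered: 2490 g × 0.758 = 1887 g as Cl₂.
(a) Concentration rise: 1887 g / 522,000 L = 3.616 mg/L = 3.62 ppm.

(b) Volume: 168,000 US gal × 3.785 L/gal = 635,880 L.
(b) Alkalinity to neutralize: (202 − 101) = 101 mg/L as CaCO₃ × 635,880 L = 64,220 g as CaCO₃.
(b) Equivalents of H⁺ required: 64,220 ÷ 50 g/eq = 1284 eq = 1284 mol HCl.
(b) Mass of HCl: 1284 × 36.5 = 46,880 g.
(b) Mass of 15.5% solution: 46,880 / 0.155 = 302,500 g.
(b) Volume: 302,500 g ÷ 1.13 g/mL = 267,700 mL.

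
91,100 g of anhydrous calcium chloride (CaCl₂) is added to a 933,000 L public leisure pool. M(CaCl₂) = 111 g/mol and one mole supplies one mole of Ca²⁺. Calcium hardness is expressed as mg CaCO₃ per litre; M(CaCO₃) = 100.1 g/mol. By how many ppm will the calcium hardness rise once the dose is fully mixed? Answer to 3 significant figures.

Moles of Ca²⁺: 91,100 g ÷ 111 g/mol = 820.7 mol.
As CaCO₃: 820.7 mol × 100.1 g/mol = 82,150 g.
Rise: 82,150 g / 933,000 L × 1000 = 88.05 mg/L.

88.1 ppm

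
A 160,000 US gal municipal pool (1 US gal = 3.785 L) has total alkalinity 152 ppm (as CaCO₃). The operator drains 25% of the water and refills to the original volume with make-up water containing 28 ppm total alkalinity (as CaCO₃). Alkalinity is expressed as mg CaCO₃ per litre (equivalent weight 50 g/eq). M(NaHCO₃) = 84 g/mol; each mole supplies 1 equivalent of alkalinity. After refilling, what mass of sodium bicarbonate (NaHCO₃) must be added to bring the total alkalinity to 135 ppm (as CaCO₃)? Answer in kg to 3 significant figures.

14.2 kg

Volume: 160,000 US gal × 3.785 L/gal = 605,600 L.
After draining 25% and refilling: 152 × 0.75 + 28 × 0.25 = 121 ppm.
Deficit to target: 135 − 121 = 14 mg/L.
As CaCO₃: 14 mg/L × 605,600 L = 8478 g; ÷ 50 g/eq ÷ 1 = 169.6 mol NaHCO₃.
Mass: 169.6 × 84 = 14,240 g.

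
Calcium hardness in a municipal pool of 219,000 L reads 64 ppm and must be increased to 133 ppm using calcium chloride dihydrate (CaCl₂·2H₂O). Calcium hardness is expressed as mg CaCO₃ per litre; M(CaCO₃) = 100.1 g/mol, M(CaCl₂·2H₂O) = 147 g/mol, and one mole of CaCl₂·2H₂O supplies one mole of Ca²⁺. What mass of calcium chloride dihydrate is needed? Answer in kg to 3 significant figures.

22.2 kg

Hardness to add: (133 − 64) = 69 mg/L as CaCO₃ × 219,000 L = 15,110 g as CaCO₃.
Moles of Ca²⁺ (1 mol Ca²⁺ ≡ 1 mol CaCO₃): 15,110 / 100.1 g/mol = 151 mol.
Mass of CaCl₂·2H₂O: 151 × 147 = 22,190 g.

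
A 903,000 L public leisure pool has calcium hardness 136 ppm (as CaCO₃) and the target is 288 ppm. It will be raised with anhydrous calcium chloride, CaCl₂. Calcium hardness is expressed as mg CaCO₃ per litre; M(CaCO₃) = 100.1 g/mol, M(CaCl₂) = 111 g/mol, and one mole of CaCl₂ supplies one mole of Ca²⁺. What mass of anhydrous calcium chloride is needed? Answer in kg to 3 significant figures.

152 kg

Hardness to add: (288 − 136) = 152 mg/L as CaCO₃ × 903,000 L = 137,300 g as CaCO₃.
Moles of Ca²⁺ (1 mol Ca²⁺ ≡ 1 mol CaCO₃): 137,300 / 100.1 g/mol = 1371 mol.
Mass of CaCl₂: 1371 × 111 = 152,200 g.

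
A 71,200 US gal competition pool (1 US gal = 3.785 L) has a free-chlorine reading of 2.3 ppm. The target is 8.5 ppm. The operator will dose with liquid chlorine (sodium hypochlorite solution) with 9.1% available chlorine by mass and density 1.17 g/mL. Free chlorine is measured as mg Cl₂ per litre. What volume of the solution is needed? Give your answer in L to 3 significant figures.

15.7 L

Volume: 71,200 US gal × 3.785 L/gal = 269,492 L.
Chlorine deficit: 8.5 − 2.3 = 6.2 ppm = 6.2 mg/L as Cl₂.
Cl₂ equivalent needed: 6.2 mg/L × 269,492 L = 1,671,000 mg = 1671 g.
Product at 9.1% available chlorine: 1671 / 0.091 = 18,360 g.
Volume at density 1.17 g/mL: 18,360 g ÷ 1.17 g/mL = 15,690 mL.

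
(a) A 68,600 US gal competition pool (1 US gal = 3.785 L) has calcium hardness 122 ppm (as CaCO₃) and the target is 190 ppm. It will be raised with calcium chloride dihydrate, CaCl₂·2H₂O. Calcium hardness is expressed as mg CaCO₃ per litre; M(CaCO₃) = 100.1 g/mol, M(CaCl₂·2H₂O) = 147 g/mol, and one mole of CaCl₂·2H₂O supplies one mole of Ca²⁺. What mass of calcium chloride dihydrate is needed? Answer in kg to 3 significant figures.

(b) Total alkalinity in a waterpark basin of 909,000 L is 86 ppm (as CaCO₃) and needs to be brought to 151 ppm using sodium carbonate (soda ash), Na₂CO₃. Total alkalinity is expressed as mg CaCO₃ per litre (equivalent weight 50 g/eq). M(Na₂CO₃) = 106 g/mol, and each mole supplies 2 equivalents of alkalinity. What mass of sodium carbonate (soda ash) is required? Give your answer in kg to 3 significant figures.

(a) 25.9 kg; (b) 62.6 kg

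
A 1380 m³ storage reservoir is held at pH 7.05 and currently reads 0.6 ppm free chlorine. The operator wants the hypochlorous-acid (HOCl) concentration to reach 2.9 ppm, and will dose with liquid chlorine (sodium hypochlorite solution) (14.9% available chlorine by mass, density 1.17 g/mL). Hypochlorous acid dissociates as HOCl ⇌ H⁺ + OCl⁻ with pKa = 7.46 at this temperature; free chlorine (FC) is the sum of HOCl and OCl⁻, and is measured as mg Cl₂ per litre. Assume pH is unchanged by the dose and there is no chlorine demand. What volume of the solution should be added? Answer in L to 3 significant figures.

27.1 L

Volume: 1380 m³ = 1,380,000 L.
[OCl⁻]/[HOCl] = 10^(pH − pKa) = 10^(7.05 − 7.46) = 0.389; fraction as HOCl = 1/(1 + 0.389) = 0.7199.
Free chlorine required for 2.9 ppm HOCl: 2.9 / 0.7199 = 4.028 ppm.
FC to add: 4.028 − 0.6 = 3.428 mg/L as Cl₂.
Cl₂ equivalent: 3.428 mg/L × 1,380,000 L = 4731 g.
Product at 14.9% available Cl: 4731 / 0.149 = 31,750 g.
Volume: 31,750 g ÷ 1.17 g/mL = 27,140 mL.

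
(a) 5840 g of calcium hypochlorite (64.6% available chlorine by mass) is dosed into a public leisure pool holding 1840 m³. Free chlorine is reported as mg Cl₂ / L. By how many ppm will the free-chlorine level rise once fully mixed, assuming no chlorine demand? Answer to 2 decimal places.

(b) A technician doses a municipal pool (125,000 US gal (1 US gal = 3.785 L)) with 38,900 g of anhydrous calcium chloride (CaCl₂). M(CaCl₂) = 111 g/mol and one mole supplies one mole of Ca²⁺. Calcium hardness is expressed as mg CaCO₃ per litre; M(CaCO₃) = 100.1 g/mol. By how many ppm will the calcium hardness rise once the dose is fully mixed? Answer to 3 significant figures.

(a) Volume: 1840 m³ = 1,840,000 L.
(a) Available chlorine delivered: 5840 g × 0.646 = 3773 g as Cl₂.
(a) Concentration rise: 3773 g / 1,840,000 L = 2.05 mg/L = 2.05 ppm.

(b) Volume: 125,000 US gal × 3.785 L/gal = 473,125 L.
(b) Moles of Ca²⁺: 38,900 g ÷ 111 g/mol = 350.5 mol.
(b) As CaCO₃: 350.5 mol × 100.1 g/mol = 35,080 g.
(b) Rise: 35,080 g / 473,125 L × 1000 = 74.15 mg/L.

(a) 2.05 ppm; (b) 74.1 ppm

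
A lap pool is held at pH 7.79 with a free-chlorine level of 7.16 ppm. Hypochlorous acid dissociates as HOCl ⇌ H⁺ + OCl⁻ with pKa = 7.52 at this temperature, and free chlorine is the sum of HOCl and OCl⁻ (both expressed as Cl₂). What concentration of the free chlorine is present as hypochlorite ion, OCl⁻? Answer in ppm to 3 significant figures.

4.66 ppm

[OCl⁻]/[HOCl] = 10^(pH − pKa) = 10^(7.79 − 7.52) = 10^0.27 = 1.862.
Fraction as HOCl = 1 / (1 + 1.862) = 0.3494.
OCl⁻ = (1 − 0.3494) × 7.16 ppm = 4.658 ppm.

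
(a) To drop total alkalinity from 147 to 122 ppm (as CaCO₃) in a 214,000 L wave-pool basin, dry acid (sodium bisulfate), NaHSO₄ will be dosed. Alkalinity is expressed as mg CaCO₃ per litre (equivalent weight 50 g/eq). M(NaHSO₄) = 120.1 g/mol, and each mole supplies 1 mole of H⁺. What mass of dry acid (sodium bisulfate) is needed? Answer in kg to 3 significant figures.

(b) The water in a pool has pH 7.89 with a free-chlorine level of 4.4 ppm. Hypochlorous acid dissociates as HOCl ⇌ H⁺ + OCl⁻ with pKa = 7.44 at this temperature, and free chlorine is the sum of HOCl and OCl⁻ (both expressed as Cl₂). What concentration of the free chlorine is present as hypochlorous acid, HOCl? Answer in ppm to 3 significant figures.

(a) Alkalinity to neutralize: (147 − 122) = 25 mg/L as CaCO₃ × 214,000 L = 5350 g as CaCO₃.
(a) Equivalents of H⁺ required: 5350 ÷ 50 g/eq = 107 eq = 107 mol NaHSO₄.
(a) Mass of NaHSO₄: 107 × 120.1 = 12,850 g.

(b) [OCl⁻]/[HOCl] = 10^(pH − pKa) = 10^(7.89 − 7.44) = 10^0.45 = 2.818.
(b) Fraction as HOCl = 1 / (1 + 2.818) = 0.2619.
(b) HOCl = 0.2619 × 4.4 ppm = 1.152 ppm.

(a) 12.9 kg; (b) 1.15 ppm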